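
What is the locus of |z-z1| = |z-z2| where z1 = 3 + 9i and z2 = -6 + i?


Equal distances means the locus is the perpendicular bisector of z1 and z2.
Midpoint = ((3+(-6))/2, (9+1)/2) = (-1.5000, 5.0000)

Perpendicular bisector through (-1.5000, 5.0000)


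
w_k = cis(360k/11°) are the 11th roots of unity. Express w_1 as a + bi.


Angle = 360*1/11 = 32.7273°
a = cos(32.7273°) = 0.8413
b = sin(32.7273°) = 0.5406

0.8413 + 0.5406i


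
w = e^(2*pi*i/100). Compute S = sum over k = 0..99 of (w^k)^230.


The roots are w_k = w^k with w = e^(2*pi*i/100), and (w^k)^230 = (w^230)^k.
So S = 1 + u + u^2 + ... + u^(99) with u = w^230.
230 = 2*100 + 30, so 230 is not a multiple of 100: u = (w^100)^2 * w^30 = w^30 ≠ 1 (w is a primitive 100th root), while u^100 = (w^100)^230 = 1.
Geometric series: S = (1 - u^100)/(1 - u) = (1 - 1)/(1 - u) = 0

S = 0


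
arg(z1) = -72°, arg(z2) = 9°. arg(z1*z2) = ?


arg(z1*z2) = -72° + 9° = -63°
Normalized to (-180°, 180°]: -63°

-63°


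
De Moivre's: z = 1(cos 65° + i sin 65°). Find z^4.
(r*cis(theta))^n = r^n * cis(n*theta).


r^4 = 1^4 = 1
n*theta = 4*65° = 260° = 260° (mod 360)
a = 1*cos(260°) = -0.1736
b = 1*sin(260°) = -0.9848

1 cis(260°) = -0.1736 - 0.9848i


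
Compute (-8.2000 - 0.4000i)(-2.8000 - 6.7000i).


Real = -8.2*(-2.8) - (-0.4)*(-6.7) = 22.96 - 2.68 = 20.28
Imag = -8.2*(-6.7) - (2.8)*(-0.4) = 54.94 + 1.12 = 56.06

20.2800 + 56.0600i


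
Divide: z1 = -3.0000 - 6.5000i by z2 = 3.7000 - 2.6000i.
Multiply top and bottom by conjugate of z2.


Conjugate of z2 = 3.7000 + 2.6000i
Numerator: (-3.0000 - 6.5000i)(3.7000 + 2.6000i) = 5.8000 - 31.8500i
Denominator: 3.7^2 + (-2.6)^2 = 20.45
Result = (5.8000 - 31.8500i)/20.45

0.2836 - 1.5575i


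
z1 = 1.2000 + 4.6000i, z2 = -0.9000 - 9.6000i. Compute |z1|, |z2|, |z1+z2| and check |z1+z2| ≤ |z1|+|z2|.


|z1| = sqrt(1.2^2 + 4.6^2) = sqrt(22.6) = 4.7539
|z2| = sqrt((-0.9)^2 + (-9.6)^2) = sqrt(92.97) = 9.6421
z1+z2 = 0.3000 - 5.0000i
|z1+z2| = sqrt(25.09) = 5.0090
|z1|+|z2| = 4.7539 + 9.6421 = 14.3960

|z1+z2| = 5.0090 ≤ |z1|+|z2| = 14.3960 (verified)


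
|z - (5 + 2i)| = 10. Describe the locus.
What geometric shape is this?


|z - z0| = r is a circle with center z0 and radius r.
Center = (5, 2), radius = 10

Circle with center (5, 2) and radius 10


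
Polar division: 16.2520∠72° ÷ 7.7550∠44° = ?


r = 16.2520 / 7.7550 = 2.0957
theta = 72° - 44° = 28° = 28° (mod 360)

2.0957 cis(28°)


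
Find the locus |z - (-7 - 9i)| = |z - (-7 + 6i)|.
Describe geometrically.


Equal distances means the locus is the perpendicular bisector of z1 and z2.
Midpoint = ((-7+(-7))/2, (-9+6)/2) = (-7.0000, -1.5000)

Perpendicular bisector through (-7.0000, -1.5000)


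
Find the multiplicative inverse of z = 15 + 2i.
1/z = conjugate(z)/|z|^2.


|z|^2 = 225+4 = 229
1/z = (15 - 2i)/229

1/z = 0.0655 - 0.0087i


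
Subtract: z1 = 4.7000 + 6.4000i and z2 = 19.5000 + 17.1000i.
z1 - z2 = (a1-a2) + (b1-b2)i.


Real: 4.7 - 19.5 = -14.8
Imag: 6.4 - 17.1 = -10.7

-14.8000 - 10.7000i


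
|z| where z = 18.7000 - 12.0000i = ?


|z| = sqrt(18.7^2 + (-12)^2) = sqrt(349.69 + 144) = sqrt(493.69) = 22.2191

|z| = 22.2191


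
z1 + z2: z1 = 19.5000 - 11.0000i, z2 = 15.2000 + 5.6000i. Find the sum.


Real: 19.5 + 15.2 = 34.7
Imag: -11 + 5.6 = -5.4

34.7000 - 5.4000i


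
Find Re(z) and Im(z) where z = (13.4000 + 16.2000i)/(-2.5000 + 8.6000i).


Multiply by conjugate: (13.4000 + 16.2000i)(-2.5000 - 8.6000i) / ((-2.5)^2 + 8.6^2)
Numerator real = 13.4*(-2.5) + 16.2*8.6 = 105.82
Numerator imag = 16.2*(-2.5) - 13.4*8.6 = -155.74
Denominator = 80.21
Re(z) = 105.82/80.21 = 1.3193
Im(z) = -155.74/80.21 = -1.9417

Re(z) = 1.3193, Im(z) = -1.9417


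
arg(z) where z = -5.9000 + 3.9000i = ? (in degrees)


Re = -5.9, Im = 3.9
arg = atan2(3.9, -5.9) = 146.5346 degrees

arg(z) = 146.5346 degrees


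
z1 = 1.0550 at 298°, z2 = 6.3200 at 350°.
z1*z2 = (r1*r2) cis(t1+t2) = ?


r = 1.0550 * 6.3200 = 6.6676
theta = 298° + 350° = 648° = 288° (mod 360)

6.6676 cis(288°)


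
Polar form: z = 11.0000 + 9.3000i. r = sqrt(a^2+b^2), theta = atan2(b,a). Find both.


r = sqrt(121+86.49) = sqrt(207.49) = 14.4045
theta = atan2(9.3, 11) = 40.2130 degrees

r = 14.4045, theta = 40.2130 degrees


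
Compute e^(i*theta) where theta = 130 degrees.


cos(130°) = -0.6428
sin(130°) = 0.7660

e^(i*130°) = -0.6428 + 0.7660i


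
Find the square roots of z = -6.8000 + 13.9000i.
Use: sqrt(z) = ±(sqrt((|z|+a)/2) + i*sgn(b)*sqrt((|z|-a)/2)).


|z| = sqrt(46.24+193.21) = 15.4742
sqrt((|z|+a)/2) = sqrt((15.4742+(-6.8))/2) = sqrt(4.3371) = 2.0826
sqrt((|z|-a)/2) = sqrt((15.4742-(-6.8))/2) = sqrt(11.1371) = 3.3372

±(2.0826 + 3.3372i) i.e. 2.0826 + 3.3372i and -2.0826 - 3.3372i


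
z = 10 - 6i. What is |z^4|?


|z| = sqrt(100+36) = sqrt(136) = 11.6619
|z^4| = |z|^4 = (sqrt(136))^4 = 136^2 = 18496

|z^4| = 18496


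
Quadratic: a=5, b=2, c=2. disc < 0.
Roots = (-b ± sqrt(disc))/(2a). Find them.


disc = 2^2 - 4*5*2 = 4 - 40 = -36
sqrt(|disc|) = sqrt(36) = 6.0000
Real part = -2/(2*5) = -0.2000
Imag part = 6.0000/(2*5) = 0.6000

-0.2000 ± 0.6000i


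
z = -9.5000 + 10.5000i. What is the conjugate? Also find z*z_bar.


z_bar = -9.5000 - 10.5000i
z*z_bar = (-9.5)^2 + 10.5^2 = 90.25 + 110.25 = 200.5

z_bar = -9.5000 - 10.5000i, z*z_bar = 200.5


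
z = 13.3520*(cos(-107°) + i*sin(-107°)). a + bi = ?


a = 13.3520*cos(-107°) = 13.3520*(-0.29237) = -3.9037
b = 13.3520*sin(-107°) = 13.3520*(-0.956305) = -12.7686

-3.9037 - 12.7686i


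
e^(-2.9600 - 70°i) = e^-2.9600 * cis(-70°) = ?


e^-2.9600 = 0.0518
cos(-70°) = 0.342
sin(-70°) = -0.9397
Real = 0.0518*0.342 = 0.0177
Imag = 0.0518*(-0.9397) = -0.0487

0.0177 - 0.0487i


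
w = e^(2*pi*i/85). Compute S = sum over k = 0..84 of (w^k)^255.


The roots are w_k = w^k with w = e^(2*pi*i/85), and (w^k)^255 = (w^255)^k.
So S = 1 + u + u^2 + ... + u^(84) with u = w^255.
255 = 3*85 + 0, so 255 is a multiple of 85 and u = (w^85)^3 = 1.
Every one of the 85 terms equals 1: S = 85

S = 85


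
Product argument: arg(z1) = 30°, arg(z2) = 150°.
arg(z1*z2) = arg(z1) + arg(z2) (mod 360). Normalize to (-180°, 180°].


arg(z1*z2) = 30° + 150° = 180°
Normalized to (-180°, 180°]: 180°

180°


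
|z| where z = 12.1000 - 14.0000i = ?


|z| = sqrt(12.1^2 + (-14)^2) = sqrt(146.41 + 196) = sqrt(342.41) = 18.5043

|z| = 18.5043


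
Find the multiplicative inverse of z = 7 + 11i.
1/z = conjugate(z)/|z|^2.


|z|^2 = 49+121 = 170
1/z = (7 - 11i)/170

1/z = 0.0412 - 0.0647i


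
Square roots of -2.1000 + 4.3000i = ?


|z| = sqrt(4.41+18.49) = 4.7854
sqrt((|z|+a)/2) = sqrt((4.7854+(-2.1))/2) = sqrt(1.3427) = 1.1587
sqrt((|z|-a)/2) = sqrt((4.7854-(-2.1))/2) = sqrt(3.4427) = 1.8555

±(1.1587 + 1.8555i) i.e. 1.1587 + 1.8555i and -1.1587 - 1.8555i


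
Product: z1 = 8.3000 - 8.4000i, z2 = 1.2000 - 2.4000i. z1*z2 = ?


Real = 8.3*1.2 - (-8.4)*(-2.4) = 9.96 - 20.16 = -10.2
Imag = 8.3*(-2.4) + 1.2*(-8.4) = -19.92 - (10.08) = -30

-10.2000 - 30.0000i


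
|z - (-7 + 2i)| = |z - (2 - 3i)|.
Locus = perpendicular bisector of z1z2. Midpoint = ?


Equal distances means the locus is the perpendicular bisector of z1 and z2.
Midpoint = ((-7+2)/2, (2+(-3))/2) = (-2.5000, -0.5000)

Perpendicular bisector through (-2.5000, -0.5000)


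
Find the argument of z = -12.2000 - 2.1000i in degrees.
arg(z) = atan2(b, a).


Re = -12.2, Im = -2.1
arg = atan2(-2.1, -12.2) = -170.2333 degrees

arg(z) = -170.2333 degrees


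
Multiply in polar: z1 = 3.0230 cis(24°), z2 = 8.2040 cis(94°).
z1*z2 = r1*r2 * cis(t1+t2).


r = 3.0230 * 8.2040 = 24.8007
theta = 24° + 94° = 118° = 118° (mod 360)

24.8007 cis(118°)


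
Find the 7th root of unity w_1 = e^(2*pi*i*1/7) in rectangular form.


Angle = 360*1/7 = 51.4286°
a = cos(51.4286°) = 0.6235
b = sin(51.4286°) = 0.7818

0.6235 + 0.7818i


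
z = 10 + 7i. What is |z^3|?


|z| = sqrt(100+49) = sqrt(149) = 12.2066
|z^3| = |z|^3 = (sqrt(149))^3 = 149*sqrt(149)

|z^3| = 149*sqrt(149) ≈ 1818.7768


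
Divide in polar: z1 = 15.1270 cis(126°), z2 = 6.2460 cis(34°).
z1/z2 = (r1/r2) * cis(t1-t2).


r = 15.1270 / 6.2460 = 2.4219
theta = 126° - 34° = 92° = 92° (mod 360)

2.4219 cis(92°)


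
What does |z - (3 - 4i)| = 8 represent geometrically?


|z - z0| = r is a circle with center z0 and radius r.
Center = (3, -4), radius = 8

Circle with center (3, -4) and radius 8


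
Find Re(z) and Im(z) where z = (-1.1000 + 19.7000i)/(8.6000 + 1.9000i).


Multiply by conjugate: (-1.1000 + 19.7000i)(8.6000 - 1.9000i) / (8.6^2 + 1.9^2)
Numerator real = -1.1*8.6 + 19.7*1.9 = 27.97
Numerator imag = 19.7*8.6 - (-1.1)*1.9 = 171.51
Denominator = 77.57
Re(z) = 27.97/77.57 = 0.3606
Im(z) = 171.51/77.57 = 2.2110

Re(z) = 0.3606, Im(z) = 2.2110


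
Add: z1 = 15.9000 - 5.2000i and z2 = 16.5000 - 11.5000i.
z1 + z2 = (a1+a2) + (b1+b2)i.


Real: 15.9 + 16.5 = 32.4
Imag: -5.2 - 11.5 = -16.7

32.4000 - 16.7000i


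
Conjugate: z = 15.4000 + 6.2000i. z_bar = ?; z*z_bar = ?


z_bar = 15.4000 - 6.2000i
z*z_bar = 15.4^2 + 6.2^2 = 237.16 + 38.44 = 275.6

z_bar = 15.4000 - 6.2000i, z*z_bar = 275.6


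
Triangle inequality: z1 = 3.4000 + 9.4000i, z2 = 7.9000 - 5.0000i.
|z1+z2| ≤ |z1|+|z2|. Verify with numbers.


|z1| = sqrt(3.4^2 + 9.4^2) = sqrt(99.92) = 9.9960
|z2| = sqrt(7.9^2 + (-5)^2) = sqrt(87.41) = 9.3493
z1+z2 = 11.3000 + 4.4000i
|z1+z2| = sqrt(147.05) = 12.1264
|z1|+|z2| = 9.9960 + 9.3493 = 19.3453

|z1+z2| = 12.1264 ≤ |z1|+|z2| = 19.3453 (verified)


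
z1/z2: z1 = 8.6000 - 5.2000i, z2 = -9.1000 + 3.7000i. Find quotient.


Conjugate of z2 = -9.1000 - 3.7000i
Numerator: (8.6000 - 5.2000i)(-9.1000 - 3.7000i) = -97.5000 + 15.5000i
Denominator: (-9.1)^2 + 3.7^2 = 96.5
Result = (-97.5000 + 15.5000i)/96.5

-1.0104 + 0.1606i


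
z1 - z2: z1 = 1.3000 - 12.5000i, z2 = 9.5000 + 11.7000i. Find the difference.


Real: 1.3 - 9.5 = -8.2
Imag: -12.5 - 11.7 = -24.2

-8.2000 - 24.2000i


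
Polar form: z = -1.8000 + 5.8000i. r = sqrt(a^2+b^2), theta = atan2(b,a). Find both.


r = sqrt(3.24+33.64) = sqrt(36.88) = 6.0729
theta = atan2(5.8, -1.8) = 107.2415 degrees

r = 6.0729, theta = 107.2415 degrees


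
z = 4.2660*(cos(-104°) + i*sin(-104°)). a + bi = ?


a = 4.2660*cos(-104°) = 4.2660*(-0.24192) = -1.0320
b = 4.2660*sin(-104°) = 4.2660*(-0.9703) = -4.1393

-1.0320 - 4.1393i


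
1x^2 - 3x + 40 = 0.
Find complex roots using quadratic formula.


disc = (-3)^2 - 4*1*40 = 9 - 160 = -151
sqrt(|disc|) = sqrt(151) = 12.2882
Real part = 3/(2*1) = 1.5000
Imag part = 12.2882/(2*1) = 6.1441

1.5000 ± 6.1441i


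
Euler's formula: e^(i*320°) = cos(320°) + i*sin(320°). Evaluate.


cos(320°) = 0.7660
sin(320°) = -0.6428

e^(i*320°) = 0.7660 - 0.6428i


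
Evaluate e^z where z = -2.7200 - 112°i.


e^-2.7200 = 0.0659
cos(-112°) = -0.3746
sin(-112°) = -0.9272
Real = 0.0659*(-0.3746) = -0.0247
Imag = 0.0659*(-0.9272) = -0.0611

-0.0247 - 0.0611i


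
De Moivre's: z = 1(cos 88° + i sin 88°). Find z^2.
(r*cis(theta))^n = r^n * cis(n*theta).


r^2 = 1^2 = 1
n*theta = 2*88° = 176° = 176° (mod 360)
a = 1*cos(176°) = -0.9976
b = 1*sin(176°) = 0.0698

1 cis(176°) = -0.9976 + 0.0698i


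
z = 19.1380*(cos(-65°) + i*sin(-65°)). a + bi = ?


a = 19.1380*cos(-65°) = 19.1380*0.42262 = 8.0881
b = 19.1380*sin(-65°) = 19.1380*(-0.906308) = -17.3449

8.0881 - 17.3449i


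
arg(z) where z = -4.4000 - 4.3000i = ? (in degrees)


Re = -4.4, Im = -4.3
arg = atan2(-4.3, -4.4) = -135.6585 degrees

arg(z) = -135.6585 degrees


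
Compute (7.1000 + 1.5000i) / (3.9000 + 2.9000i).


Conjugate of z2 = 3.9000 - 2.9000i
Numerator: (7.1000 + 1.5000i)(3.9000 - 2.9000i) = 32.0400 - 14.7400i
Denominator: 3.9^2 + 2.9^2 = 23.62
Result = (32.0400 - 14.7400i)/23.62

1.3565 - 0.6240i


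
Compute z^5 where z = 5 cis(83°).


r^5 = 5^5 = 3125
n*theta = 5*83° = 415° = 55° (mod 360)
a = 3125*cos(55°) = 1792.4264
b = 3125*sin(55°) = 2559.8501

3125 cis(55°) = 1792.4264 + 2559.8501i


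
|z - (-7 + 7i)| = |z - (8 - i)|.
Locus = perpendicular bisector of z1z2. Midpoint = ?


Equal distances means the locus is the perpendicular bisector of z1 and z2.
Midpoint = ((-7+8)/2, (7+(-1))/2) = (0.5000, 3.0000)

Perpendicular bisector through (0.5000, 3.0000)


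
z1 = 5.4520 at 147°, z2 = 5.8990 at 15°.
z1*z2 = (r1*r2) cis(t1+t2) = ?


r = 5.4520 * 5.8990 = 32.1613
theta = 147° + 15° = 162° = 162° (mod 360)

32.1613 cis(162°)


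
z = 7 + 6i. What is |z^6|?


|z| = sqrt(49+36) = sqrt(85) = 9.2195
|z^6| = |z|^6 = (sqrt(85))^6 = 85^3 = 614125

|z^6| = 614125


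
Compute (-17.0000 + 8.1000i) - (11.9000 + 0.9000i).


Real: -17 - 11.9 = -28.9
Imag: 8.1 - 0.9 = 7.2

-28.9000 + 7.2000i


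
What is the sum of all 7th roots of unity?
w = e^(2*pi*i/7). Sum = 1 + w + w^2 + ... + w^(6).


The sum of all 7th roots of unity is 0.
Geometric series: (1 - w^7)/(1 - w) = (1-1)/(1-w) = 0 since w^7 = 1, w ≠ 1.
Alternatively: coefficient of z^6 in z^7 - 1 is 0.

0


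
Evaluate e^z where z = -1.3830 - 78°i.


e^-1.3830 = 0.2508
cos(-78°) = 0.2079
sin(-78°) = -0.9781
Real = 0.2508*0.2079 = 0.0521
Imag = 0.2508*(-0.9781) = -0.2453

0.0521 - 0.2453i


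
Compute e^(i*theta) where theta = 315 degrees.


cos(315°) = 0.7071
sin(315°) = -0.7071

e^(i*315°) = 0.7071 - 0.7071i


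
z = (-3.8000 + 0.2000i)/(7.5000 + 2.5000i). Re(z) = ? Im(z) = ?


Multiply by conjugate: (-3.8000 + 0.2000i)(7.5000 - 2.5000i) / (7.5^2 + 2.5^2)
Numerator real = -3.8*7.5 + 0.2*2.5 = -28
Numerator imag = 0.2*7.5 - (-3.8)*2.5 = 11
Denominator = 62.5
Re(z) = -28/62.5 = -0.4480
Im(z) = 11/62.5 = 0.1760

Re(z) = -0.4480, Im(z) = 0.1760


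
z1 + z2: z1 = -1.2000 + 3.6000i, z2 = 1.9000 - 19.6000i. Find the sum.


Real: -1.2 + 1.9 = 0.7
Imag: 3.6 - 19.6 = -16

0.7000 - 16.0000i


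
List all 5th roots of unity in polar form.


The 5th roots of unity are cis(360k/5°) for k=0..4
Angle step = 360/5 = 72°
Primitive root: cis(72°)
Primitive root = 0.3090 + 0.9511i

5 roots at angles: 0°, 72°, 144°, 216°, 288°


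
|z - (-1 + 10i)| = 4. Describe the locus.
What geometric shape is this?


|z - z0| = r is a circle with center z0 and radius r.
Center = (-1, 10), radius = 4

Circle with center (-1, 10) and radius 4


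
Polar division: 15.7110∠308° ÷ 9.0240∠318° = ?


r = 15.7110 / 9.0240 = 1.7410
theta = 308° - 318° = -10° = 350° (mod 360)

1.7410 cis(350°)


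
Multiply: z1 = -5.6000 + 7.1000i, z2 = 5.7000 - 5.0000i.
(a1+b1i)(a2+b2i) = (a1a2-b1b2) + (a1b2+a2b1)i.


Real = -5.6*5.7 - 7.1*(-5) = -31.92 - (-35.5) = 3.58
Imag = -5.6*(-5) + 5.7*7.1 = 28 + 40.47 = 68.47

3.5800 + 68.4700i


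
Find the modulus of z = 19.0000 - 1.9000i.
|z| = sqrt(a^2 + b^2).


|z| = sqrt(19^2 + (-1.9)^2) = sqrt(361 + 3.61) = sqrt(364.61) = 19.0948

|z| = 19.0948


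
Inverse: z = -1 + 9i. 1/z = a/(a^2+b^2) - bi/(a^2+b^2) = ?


|z|^2 = 1+81 = 82
1/z = (-1 - 9i)/82

1/z = -0.0122 - 0.1098i


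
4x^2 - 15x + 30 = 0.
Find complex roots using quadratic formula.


disc = (-15)^2 - 4*4*30 = 225 - 480 = -255
sqrt(|disc|) = sqrt(255) = 15.9687
Real part = 15/(2*4) = 1.8750
Imag part = 15.9687/(2*4) = 1.9961

1.8750 ± 1.9961i


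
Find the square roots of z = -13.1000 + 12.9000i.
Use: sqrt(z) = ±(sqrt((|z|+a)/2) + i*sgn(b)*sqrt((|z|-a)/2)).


|z| = sqrt(171.61+166.41) = 18.3853
sqrt((|z|+a)/2) = sqrt((18.3853+(-13.1))/2) = sqrt(2.6427) = 1.6256
sqrt((|z|-a)/2) = sqrt((18.3853-(-13.1))/2) = sqrt(15.7427) = 3.9677

±(1.6256 + 3.9677i) i.e. 1.6256 + 3.9677i and -1.6256 - 3.9677i


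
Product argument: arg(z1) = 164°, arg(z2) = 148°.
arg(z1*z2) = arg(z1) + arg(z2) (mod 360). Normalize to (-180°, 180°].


arg(z1*z2) = 164° + 148° = 312°
Normalized to (-180°, 180°]: -48°

-48°


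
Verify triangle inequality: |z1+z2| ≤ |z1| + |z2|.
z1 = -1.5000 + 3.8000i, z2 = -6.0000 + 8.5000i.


|z1| = sqrt((-1.5)^2 + 3.8^2) = sqrt(16.69) = 4.0853
|z2| = sqrt((-6)^2 + 8.5^2) = sqrt(108.25) = 10.4043
z1+z2 = -7.5000 + 12.3000i
|z1+z2| = sqrt(207.54) = 14.4062
|z1|+|z2| = 4.0853 + 10.4043 = 14.4896

|z1+z2| = 14.4062 ≤ |z1|+|z2| = 14.4896 (verified)


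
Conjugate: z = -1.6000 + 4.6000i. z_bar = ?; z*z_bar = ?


z_bar = -1.6000 - 4.6000i
z*z_bar = (-1.6)^2 + 4.6^2 = 2.56 + 21.16 = 23.72

z_bar = -1.6000 - 4.6000i, z*z_bar = 23.72


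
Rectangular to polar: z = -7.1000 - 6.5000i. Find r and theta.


r = sqrt(50.41+42.25) = sqrt(92.66) = 9.6260
theta = atan2(-6.5, -7.1) = -137.5261 degrees

r = 9.6260, theta = -137.5261 degrees


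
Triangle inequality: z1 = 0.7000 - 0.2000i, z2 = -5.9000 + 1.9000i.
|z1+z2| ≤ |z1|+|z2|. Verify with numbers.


|z1| = sqrt(0.7^2 + (-0.2)^2) = sqrt(0.53) = 0.7280
|z2| = sqrt((-5.9)^2 + 1.9^2) = sqrt(38.42) = 6.1984
z1+z2 = -5.2000 + 1.7000i
|z1+z2| = sqrt(29.93) = 5.4708
|z1|+|z2| = 0.7280 + 6.1984 = 6.9264

|z1+z2| = 5.4708 ≤ |z1|+|z2| = 6.9264 (verified)


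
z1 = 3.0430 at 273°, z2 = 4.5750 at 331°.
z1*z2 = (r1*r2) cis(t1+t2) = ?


r = 3.0430 * 4.5750 = 13.9217
theta = 273° + 331° = 604° = 244° (mod 360)

13.9217 cis(244°)


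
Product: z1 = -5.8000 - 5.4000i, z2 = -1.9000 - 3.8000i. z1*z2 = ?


Real = -5.8*(-1.9) - (-5.4)*(-3.8) = 11.02 - 20.52 = -9.5
Imag = -5.8*(-3.8) - (1.9)*(-5.4) = 22.04 + 10.26 = 32.3

-9.5000 + 32.3000i


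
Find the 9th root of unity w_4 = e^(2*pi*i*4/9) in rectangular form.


Angle = 360*4/9 = 160°
a = cos(160°) = -0.9397
b = sin(160°) = 0.3420

-0.9397 + 0.3420i


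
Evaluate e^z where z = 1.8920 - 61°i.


e^1.8920 = 6.6326
cos(-61°) = 0.48481
sin(-61°) = -0.87462
Real = 6.6326*0.48481 = 3.2156
Imag = 6.6326*(-0.87462) = -5.8010

3.2156 - 5.8010i


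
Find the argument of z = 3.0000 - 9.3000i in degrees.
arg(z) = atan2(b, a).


Re = 3, Im = -9.3
arg = atan2(-9.3, 3) = -72.1213 degrees

arg(z) = -72.1213 degrees


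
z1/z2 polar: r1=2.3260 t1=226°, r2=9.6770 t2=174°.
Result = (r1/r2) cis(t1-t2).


r = 2.3260 / 9.6770 = 0.2404
theta = 226° - 174° = 52° = 52° (mod 360)

0.2404 cis(52°)


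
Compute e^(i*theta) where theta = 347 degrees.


cos(347°) = 0.9744
sin(347°) = -0.2250

e^(i*347°) = 0.9744 - 0.2250i


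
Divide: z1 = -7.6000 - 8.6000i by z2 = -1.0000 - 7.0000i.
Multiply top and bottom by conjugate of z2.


Conjugate of z2 = -1.0000 + 7.0000i
Numerator: (-7.6000 - 8.6000i)(-1.0000 + 7.0000i) = 67.8000 - 44.6000i
Denominator: (-1)^2 + (-7)^2 = 50
Result = (67.8000 - 44.6000i)/50

1.3560 - 0.8920i


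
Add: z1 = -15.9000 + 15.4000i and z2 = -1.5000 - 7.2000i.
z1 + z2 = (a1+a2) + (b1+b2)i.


Real: -15.9 - 1.5 = -17.4
Imag: 15.4 - 7.2 = 8.2

-17.4000 + 8.2000i


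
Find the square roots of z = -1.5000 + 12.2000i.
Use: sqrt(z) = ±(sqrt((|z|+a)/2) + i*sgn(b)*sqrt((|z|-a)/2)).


|z| = sqrt(2.25+148.84) = 12.2919
sqrt((|z|+a)/2) = sqrt((12.2919+(-1.5))/2) = sqrt(5.3959) = 2.3229
sqrt((|z|-a)/2) = sqrt((12.2919-(-1.5))/2) = sqrt(6.8959) = 2.6260

±(2.3229 + 2.6260i) i.e. 2.3229 + 2.6260i and -2.3229 - 2.6260i


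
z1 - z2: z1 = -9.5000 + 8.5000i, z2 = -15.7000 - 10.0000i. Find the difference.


Real: -9.5 + 15.7 = 6.2
Imag: 8.5 + 10 = 18.5

6.2000 + 18.5000i


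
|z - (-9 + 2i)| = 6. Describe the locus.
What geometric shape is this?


|z - z0| = r is a circle with center z0 and radius r.
Center = (-9, 2), radius = 6

Circle with center (-9, 2) and radius 6


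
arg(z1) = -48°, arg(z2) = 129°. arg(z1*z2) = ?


arg(z1*z2) = -48° + 129° = 81°
Normalized to (-180°, 180°]: 81°

81°


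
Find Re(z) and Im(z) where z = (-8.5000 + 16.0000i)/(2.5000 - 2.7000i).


Multiply by conjugate: (-8.5000 + 16.0000i)(2.5000 + 2.7000i) / (2.5^2 + (-2.7)^2)
Numerator real = -8.5*2.5 + 16*(-2.7) = -64.45
Numerator imag = 16*2.5 - (-8.5)*(-2.7) = 17.05
Denominator = 13.54
Re(z) = -64.45/13.54 = -4.7600
Im(z) = 17.05/13.54 = 1.2592

Re(z) = -4.7600, Im(z) = 1.2592


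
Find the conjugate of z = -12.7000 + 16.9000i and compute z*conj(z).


z_bar = -12.7000 - 16.9000i
z*z_bar = (-12.7)^2 + 16.9^2 = 161.29 + 285.61 = 446.9

z_bar = -12.7000 - 16.9000i, z*z_bar = 446.9


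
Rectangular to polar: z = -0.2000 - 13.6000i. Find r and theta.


r = sqrt(0.04+184.96) = sqrt(185) = 13.6015
theta = atan2(-13.6, -0.2) = -90.8425 degrees

r = 13.6015, theta = -90.8425 degrees


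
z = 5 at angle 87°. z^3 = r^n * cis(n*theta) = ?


r^3 = 5^3 = 125
n*theta = 3*87° = 261° = 261° (mod 360)
a = 125*cos(261°) = -19.5543
b = 125*sin(261°) = -123.4610

125 cis(261°) = -19.5543 - 123.4610i


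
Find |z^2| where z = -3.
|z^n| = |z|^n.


|z| = sqrt(9+0) = sqrt(9) = 3
|z^2| = |z|^2 = 3^2 = 9

|z^2| = 9


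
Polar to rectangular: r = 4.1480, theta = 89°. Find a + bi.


a = 4.1480*cos(89°) = 4.1480*0.01745 = 0.0724
b = 4.1480*sin(89°) = 4.1480*0.99985 = 4.1474

0.0724 + 4.1474i


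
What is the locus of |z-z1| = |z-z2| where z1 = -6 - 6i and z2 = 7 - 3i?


Equal distances means the locus is the perpendicular bisector of z1 and z2.
Midpoint = ((-6+7)/2, (-6+(-3))/2) = (0.5000, -4.5000)

Perpendicular bisector through (0.5000, -4.5000)


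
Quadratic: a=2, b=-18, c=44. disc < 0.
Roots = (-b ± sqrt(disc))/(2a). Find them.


disc = (-18)^2 - 4*2*44 = 324 - 352 = -28
sqrt(|disc|) = sqrt(28) = 5.2915
Real part = 18/(2*2) = 4.5000
Imag part = 5.2915/(2*2) = 1.3229

4.5000 ± 1.3229i


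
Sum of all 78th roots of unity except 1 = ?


With w = e^(2*pi*i/78), all 78 of the 78th roots of unity w^0 = 1, w, ..., w^(77) sum to 0: 1 + w + ... + w^(77) = (1 - w^78)/(1 - w) = 0 since w^78 = 1, w ≠ 1.
Removing the root 1: w + w^2 + ... + w^(77) = 0 - 1 = -1

Sum = -1


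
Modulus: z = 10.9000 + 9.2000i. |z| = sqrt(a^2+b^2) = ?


|z| = sqrt(10.9^2 + 9.2^2) = sqrt(118.81 + 84.64) = sqrt(203.45) = 14.2636

|z| = 14.2636


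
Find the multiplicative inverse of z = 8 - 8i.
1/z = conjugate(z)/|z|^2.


|z|^2 = 64+64 = 128
1/z = (8 + 8i)/128

1/z = 0.0625 + 0.0625i


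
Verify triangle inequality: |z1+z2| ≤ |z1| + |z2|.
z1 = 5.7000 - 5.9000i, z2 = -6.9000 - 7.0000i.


|z1| = sqrt(5.7^2 + (-5.9)^2) = sqrt(67.3) = 8.2037
|z2| = sqrt((-6.9)^2 + (-7)^2) = sqrt(96.61) = 9.8290
z1+z2 = -1.2000 - 12.9000i
|z1+z2| = sqrt(167.85) = 12.9557
|z1|+|z2| = 8.2037 + 9.8290 = 18.0327

|z1+z2| = 12.9557 ≤ |z1|+|z2| = 18.0327 (verified)


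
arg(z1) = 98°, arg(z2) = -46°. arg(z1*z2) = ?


arg(z1*z2) = 98° - 46° = 52°
Normalized to (-180°, 180°]: 52°

52°


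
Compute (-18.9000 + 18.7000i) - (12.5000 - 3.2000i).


Real: -18.9 - 12.5 = -31.4
Imag: 18.7 + 3.2 = 21.9

-31.4000 + 21.9000i


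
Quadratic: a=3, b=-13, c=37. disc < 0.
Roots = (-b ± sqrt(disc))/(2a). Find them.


disc = (-13)^2 - 4*3*37 = 169 - 444 = -275
sqrt(|disc|) = sqrt(275) = 16.5831
Real part = 13/(2*3) = 2.1667
Imag part = 16.5831/(2*3) = 2.7639

2.1667 ± 2.7639i


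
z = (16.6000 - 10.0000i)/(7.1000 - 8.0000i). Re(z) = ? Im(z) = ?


Multiply by conjugate: (16.6000 - 10.0000i)(7.1000 + 8.0000i) / (7.1^2 + (-8)^2)
Numerator real = 16.6*7.1 - (10)*(-8) = 197.86
Numerator imag = -10*7.1 - 16.6*(-8) = 61.8
Denominator = 114.41
Re(z) = 197.86/114.41 = 1.7294
Im(z) = 61.8/114.41 = 0.5402

Re(z) = 1.7294, Im(z) = 0.5402


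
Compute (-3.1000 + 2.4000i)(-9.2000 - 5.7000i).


Real = -3.1*(-9.2) - 2.4*(-5.7) = 28.52 - (-13.68) = 42.2
Imag = -3.1*(-5.7) - (9.2)*2.4 = 17.67 - (22.08) = -4.41

42.2000 - 4.4100i


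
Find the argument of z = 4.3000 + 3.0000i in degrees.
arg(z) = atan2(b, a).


Re = 4.3, Im = 3
arg = atan2(3, 4.3) = 34.9025 degrees

arg(z) = 34.9025 degrees


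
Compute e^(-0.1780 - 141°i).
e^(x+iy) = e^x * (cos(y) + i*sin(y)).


e^-0.1780 = 0.8369
cos(-141°) = -0.7771
sin(-141°) = -0.6293
Real = 0.8369*(-0.7771) = -0.6504
Imag = 0.8369*(-0.6293) = -0.5267

-0.6504 - 0.5267i


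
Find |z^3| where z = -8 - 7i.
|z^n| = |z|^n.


|z| = sqrt(64+49) = sqrt(113) = 10.6301
|z^3| = |z|^3 = (sqrt(113))^3 = 113*sqrt(113)

|z^3| = 113*sqrt(113) ≈ 1201.2065


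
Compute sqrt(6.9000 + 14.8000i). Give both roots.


|z| = sqrt(47.61+219.04) = 16.3294
sqrt((|z|+a)/2) = sqrt((16.3294+6.9)/2) = sqrt(11.6147) = 3.4080
sqrt((|z|-a)/2) = sqrt((16.3294-6.9)/2) = sqrt(4.7147) = 2.1713

±(3.4080 + 2.1713i) i.e. 3.4080 + 2.1713i and -3.4080 - 2.1713i


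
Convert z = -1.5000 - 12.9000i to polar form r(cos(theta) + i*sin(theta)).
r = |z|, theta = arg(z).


r = sqrt(2.25+166.41) = sqrt(168.66) = 12.9869
theta = atan2(-12.9, -1.5) = -96.6325 degrees

r = 12.9869, theta = -96.6325 degrees


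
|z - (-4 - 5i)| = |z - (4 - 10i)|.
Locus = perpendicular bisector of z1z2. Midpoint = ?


Equal distances means the locus is the perpendicular bisector of z1 and z2.
Midpoint = ((-4+4)/2, (-5+(-10))/2) = (0, -7.5000)

Perpendicular bisector through (0, -7.5000)


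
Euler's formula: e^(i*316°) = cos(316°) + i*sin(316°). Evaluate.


cos(316°) = 0.7193
sin(316°) = -0.6947

e^(i*316°) = 0.7193 - 0.6947i


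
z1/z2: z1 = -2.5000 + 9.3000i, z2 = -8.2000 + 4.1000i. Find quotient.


Conjugate of z2 = -8.2000 - 4.1000i
Numerator: (-2.5000 + 9.3000i)(-8.2000 - 4.1000i) = 58.6300 - 66.0100i
Denominator: (-8.2)^2 + 4.1^2 = 84.05
Result = (58.6300 - 66.0100i)/84.05

0.6976 - 0.7854i


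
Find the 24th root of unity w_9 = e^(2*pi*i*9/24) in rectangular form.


Angle = 360*9/24 = 135°
a = cos(135°) = -0.7071
b = sin(135°) = 0.7071

-0.7071 + 0.7071i


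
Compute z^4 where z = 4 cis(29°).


r^4 = 4^4 = 256
n*theta = 4*29° = 116° = 116° (mod 360)
a = 256*cos(116°) = -112.2230
b = 256*sin(116°) = 230.0913

256 cis(116°) = -112.2230 + 230.0913i


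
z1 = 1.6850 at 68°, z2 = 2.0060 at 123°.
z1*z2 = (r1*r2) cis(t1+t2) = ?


r = 1.6850 * 2.0060 = 3.3801
theta = 68° + 123° = 191° = 191° (mod 360)

3.3801 cis(191°)


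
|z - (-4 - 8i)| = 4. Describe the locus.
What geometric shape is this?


|z - z0| = r is a circle with center z0 and radius r.
Center = (-4, -8), radius = 4

Circle with center (-4, -8) and radius 4


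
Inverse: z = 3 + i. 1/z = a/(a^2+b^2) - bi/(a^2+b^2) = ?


|z|^2 = 9+1 = 10
1/z = (3 - 1i)/10

1/z = 0.3000 - 0.1000i


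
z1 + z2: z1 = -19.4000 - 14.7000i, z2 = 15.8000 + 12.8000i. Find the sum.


Real: -19.4 + 15.8 = -3.6
Imag: -14.7 + 12.8 = -1.9

-3.6000 - 1.9000i


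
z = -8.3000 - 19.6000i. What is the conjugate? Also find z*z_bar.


z_bar = -8.3000 + 19.6000i
z*z_bar = (-8.3)^2 + (-19.6)^2 = 68.89 + 384.16 = 453.05

z_bar = -8.3000 + 19.6000i, z*z_bar = 453.05


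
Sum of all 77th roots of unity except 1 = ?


With w = e^(2*pi*i/77), all 77 of the 77th roots of unity w^0 = 1, w, ..., w^(76) sum to 0: 1 + w + ... + w^(76) = (1 - w^77)/(1 - w) = 0 since w^77 = 1, w ≠ 1.
Removing the root 1: w + w^2 + ... + w^(76) = 0 - 1 = -1

Sum = -1


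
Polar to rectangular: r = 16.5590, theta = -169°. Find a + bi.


a = 16.5590*cos(-169°) = 16.5590*(-0.98163) = -16.2548
b = 16.5590*sin(-169°) = 16.5590*(-0.19081) = -3.1596

-16.2548 - 3.1596i


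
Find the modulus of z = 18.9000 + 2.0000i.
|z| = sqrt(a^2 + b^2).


|z| = sqrt(18.9^2 + 2^2) = sqrt(357.21 + 4) = sqrt(361.21) = 19.0055

|z| = 19.0055


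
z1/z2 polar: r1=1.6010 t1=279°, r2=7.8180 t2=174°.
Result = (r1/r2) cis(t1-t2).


r = 1.6010 / 7.8180 = 0.2048
theta = 279° - 174° = 105° = 105° (mod 360)

0.2048 cis(105°)


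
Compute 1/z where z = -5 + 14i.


|z|^2 = 25+196 = 221
1/z = (-5 - 14i)/221

1/z = -0.0226 - 0.0633i


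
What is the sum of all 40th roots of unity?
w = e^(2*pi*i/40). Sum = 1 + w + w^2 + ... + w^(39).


The sum of all 40th roots of unity is 0.
Geometric series: (1 - w^40)/(1 - w) = (1-1)/(1-w) = 0 since w^40 = 1, w ≠ 1.
Alternatively: coefficient of z^39 in z^40 - 1 is 0.

0


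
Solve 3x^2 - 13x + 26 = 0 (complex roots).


disc = (-13)^2 - 4*3*26 = 169 - 312 = -143
sqrt(|disc|) = sqrt(143) = 11.9583
Real part = 13/(2*3) = 2.1667
Imag part = 11.9583/(2*3) = 1.9930

2.1667 ± 1.9930i


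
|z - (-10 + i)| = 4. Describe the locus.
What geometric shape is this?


|z - z0| = r is a circle with center z0 and radius r.
Center = (-10, 1), radius = 4

Circle with center (-10, 1) and radius 4


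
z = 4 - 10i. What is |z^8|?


|z| = sqrt(16+100) = sqrt(116) = 10.7703
|z^8| = |z|^8 = (sqrt(116))^8 = 116^4 = 181063936

|z^8| = 181063936


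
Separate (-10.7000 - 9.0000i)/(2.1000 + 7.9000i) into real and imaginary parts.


Multiply by conjugate: (-10.7000 - 9.0000i)(2.1000 - 7.9000i) / (2.1^2 + 7.9^2)
Numerator real = -10.7*2.1 - (9)*7.9 = -93.57
Numerator imag = -9*2.1 - (-10.7)*7.9 = 65.63
Denominator = 66.82
Re(z) = -93.57/66.82 = -1.4003
Im(z) = 65.63/66.82 = 0.9822

Re(z) = -1.4003, Im(z) = 0.9822


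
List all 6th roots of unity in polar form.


The 6th roots of unity are cis(360k/6°) for k=0..5
Angle step = 360/6 = 60°
Primitive root: cis(60°)
Primitive root = 0.5000 + 0.8660i

6 roots at angles: 0°, 60°, 120°, 180°, 240°, 300°


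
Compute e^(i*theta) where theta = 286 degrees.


cos(286°) = 0.2756
sin(286°) = -0.9613

e^(i*286°) = 0.2756 - 0.9613i


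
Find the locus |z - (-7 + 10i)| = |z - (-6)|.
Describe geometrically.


Equal distances means the locus is the perpendicular bisector of z1 and z2.
Midpoint = ((-7+(-6))/2, (10+0)/2) = (-6.5000, 5.0000)

Perpendicular bisector through (-6.5000, 5.0000)


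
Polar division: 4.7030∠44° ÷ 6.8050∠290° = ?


r = 4.7030 / 6.8050 = 0.6911
theta = 44° - 290° = -246° = 114° (mod 360)

0.6911 cis(114°)


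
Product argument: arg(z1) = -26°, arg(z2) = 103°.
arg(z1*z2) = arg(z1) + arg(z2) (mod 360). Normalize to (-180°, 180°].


arg(z1*z2) = -26° + 103° = 77°
Normalized to (-180°, 180°]: 77°

77°


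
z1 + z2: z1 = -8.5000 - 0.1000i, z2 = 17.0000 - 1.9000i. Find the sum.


Real: -8.5 + 17 = 8.5
Imag: -0.1 - 1.9 = -2

8.5000 - 2.0000i


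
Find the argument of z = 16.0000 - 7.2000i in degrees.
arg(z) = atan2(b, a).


Re = 16, Im = -7.2
arg = atan2(-7.2, 16) = -24.2277 degrees

arg(z) = -24.2277 degrees


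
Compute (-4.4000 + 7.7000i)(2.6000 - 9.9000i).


Real = -4.4*2.6 - 7.7*(-9.9) = -11.44 - (-76.23) = 64.79
Imag = -4.4*(-9.9) + 2.6*7.7 = 43.56 + 20.02 = 63.58

64.7900 + 63.5800i


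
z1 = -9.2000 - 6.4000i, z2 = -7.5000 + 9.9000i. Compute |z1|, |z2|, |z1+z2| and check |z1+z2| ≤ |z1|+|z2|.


|z1| = sqrt((-9.2)^2 + (-6.4)^2) = sqrt(125.6) = 11.2071
|z2| = sqrt((-7.5)^2 + 9.9^2) = sqrt(154.26) = 12.4201
z1+z2 = -16.7000 + 3.5000i
|z1+z2| = sqrt(291.14) = 17.0628
|z1|+|z2| = 11.2071 + 12.4201 = 23.6272

|z1+z2| = 17.0628 ≤ |z1|+|z2| = 23.6272 (verified)


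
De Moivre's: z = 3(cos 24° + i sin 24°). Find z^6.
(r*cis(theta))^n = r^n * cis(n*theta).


r^6 = 3^6 = 729
n*theta = 6*24° = 144° = 144° (mod 360)
a = 729*cos(144°) = -589.7734
b = 729*sin(144°) = 428.4954

729 cis(144°) = -589.7734 + 428.4954i


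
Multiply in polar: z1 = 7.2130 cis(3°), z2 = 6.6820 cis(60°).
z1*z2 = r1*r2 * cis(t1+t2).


r = 7.2130 * 6.6820 = 48.1973
theta = 3° + 60° = 63° = 63° (mod 360)

48.1973 cis(63°)


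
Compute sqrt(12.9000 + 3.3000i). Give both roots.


|z| = sqrt(166.41+10.89) = 13.3154
sqrt((|z|+a)/2) = sqrt((13.3154+12.9)/2) = sqrt(13.1077) = 3.6205
sqrt((|z|-a)/2) = sqrt((13.3154-12.9)/2) = sqrt(0.2077) = 0.4557

±(3.6205 + 0.4557i) i.e. 3.6205 + 0.4557i and -3.6205 - 0.4557i


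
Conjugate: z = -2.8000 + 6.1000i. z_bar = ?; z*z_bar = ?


z_bar = -2.8000 - 6.1000i
z*z_bar = (-2.8)^2 + 6.1^2 = 7.84 + 37.21 = 45.05

z_bar = -2.8000 - 6.1000i, z*z_bar = 45.05


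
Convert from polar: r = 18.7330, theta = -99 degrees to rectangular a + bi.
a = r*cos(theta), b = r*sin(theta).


a = 18.7330*cos(-99°) = 18.7330*(-0.156434) = -2.9305
b = 18.7330*sin(-99°) = 18.7330*(-0.98769) = -18.5024

-2.9305 - 18.5024i


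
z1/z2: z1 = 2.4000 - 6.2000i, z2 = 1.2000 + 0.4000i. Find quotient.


Conjugate of z2 = 1.2000 - 0.4000i
Numerator: (2.4000 - 6.2000i)(1.2000 - 0.4000i) = 0.4000 - 8.4000i
Denominator: 1.2^2 + 0.4^2 = 1.6
Result = (0.4000 - 8.4000i)/1.6

0.2500 - 5.2500i


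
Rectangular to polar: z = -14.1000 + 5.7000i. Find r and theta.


r = sqrt(198.81+32.49) = sqrt(231.3) = 15.2086
theta = atan2(5.7, -14.1) = 157.9887 degrees

r = 15.2086, theta = 157.9887 degrees


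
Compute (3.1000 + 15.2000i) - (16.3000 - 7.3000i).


Real: 3.1 - 16.3 = -13.2
Imag: 15.2 + 7.3 = 22.5

-13.2000 + 22.5000i


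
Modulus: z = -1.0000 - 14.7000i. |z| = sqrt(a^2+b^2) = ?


|z| = sqrt((-1)^2 + (-14.7)^2) = sqrt(1 + 216.09) = sqrt(217.09) = 14.7340

|z| = 14.7340


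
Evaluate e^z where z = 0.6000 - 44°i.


e^0.6000 = 1.8221
cos(-44°) = 0.71934
sin(-44°) = -0.6947
Real = 1.8221*0.71934 = 1.3107
Imag = 1.8221*(-0.6947) = -1.2658

1.3107 - 1.2658i


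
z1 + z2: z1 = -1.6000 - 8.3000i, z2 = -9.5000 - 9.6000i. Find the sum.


Real: -1.6 - 9.5 = -11.1
Imag: -8.3 - 9.6 = -17.9

-11.1000 - 17.9000i


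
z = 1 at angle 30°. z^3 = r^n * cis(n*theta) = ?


r^3 = 1^3 = 1
n*theta = 3*30° = 90° = 90° (mod 360)
a = 1*cos(90°) = 0
b = 1*sin(90°) = 1.0000

1 cis(90°) = 0 + 1.0000i


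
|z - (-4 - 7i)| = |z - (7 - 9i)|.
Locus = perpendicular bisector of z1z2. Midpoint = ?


Equal distances means the locus is the perpendicular bisector of z1 and z2.
Midpoint = ((-4+7)/2, (-7+(-9))/2) = (1.5000, -8.0000)

Perpendicular bisector through (1.5000, -8.0000)


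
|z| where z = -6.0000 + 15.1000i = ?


|z| = sqrt((-6)^2 + 15.1^2) = sqrt(36 + 228.01) = sqrt(264.01) = 16.2484

|z| = 16.2484


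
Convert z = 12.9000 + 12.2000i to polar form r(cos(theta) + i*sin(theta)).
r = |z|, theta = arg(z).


r = sqrt(166.41+148.84) = sqrt(315.25) = 17.7553
theta = atan2(12.2, 12.9) = 43.4025 degrees

r = 17.7553, theta = 43.4025 degrees


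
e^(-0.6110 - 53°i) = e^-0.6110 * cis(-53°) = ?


e^-0.6110 = 0.5428
cos(-53°) = 0.6018
sin(-53°) = -0.7986
Real = 0.5428*0.6018 = 0.3267
Imag = 0.5428*(-0.7986) = -0.4335

0.3267 - 0.4335i


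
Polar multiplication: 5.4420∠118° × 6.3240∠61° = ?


r = 5.4420 * 6.3240 = 34.4152
theta = 118° + 61° = 179° = 179° (mod 360)

34.4152 cis(179°)


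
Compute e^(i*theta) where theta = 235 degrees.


cos(235°) = -0.5736
sin(235°) = -0.8192

e^(i*235°) = -0.5736 - 0.8192i


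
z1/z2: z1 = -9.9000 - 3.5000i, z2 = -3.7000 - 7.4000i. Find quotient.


Conjugate of z2 = -3.7000 + 7.4000i
Numerator: (-9.9000 - 3.5000i)(-3.7000 + 7.4000i) = 62.5300 - 60.3100i
Denominator: (-3.7)^2 + (-7.4)^2 = 68.45
Result = (62.5300 - 60.3100i)/68.45

0.9135 - 0.8811i


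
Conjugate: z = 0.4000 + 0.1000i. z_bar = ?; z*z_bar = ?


z_bar = 0.4000 - 0.1000i
z*z_bar = 0.4^2 + 0.1^2 = 0.16 + 0.01 = 0.17

z_bar = 0.4000 - 0.1000i, z*z_bar = 0.17


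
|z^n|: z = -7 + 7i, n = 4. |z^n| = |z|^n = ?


|z| = sqrt(49+49) = sqrt(98) = 9.8995
|z^4| = |z|^4 = (sqrt(98))^4 = 98^2 = 9604

|z^4| = 9604


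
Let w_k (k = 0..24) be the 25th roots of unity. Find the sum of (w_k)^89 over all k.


The roots are w_k = w^k with w = e^(2*pi*i/25), and (w^k)^89 = (w^89)^k.
So S = 1 + u + u^2 + ... + u^(24) with u = w^89.
89 = 3*25 + 14, so 89 is not a multiple of 25: u = (w^25)^3 * w^14 = w^14 ≠ 1 (w is a primitive 25th root), while u^25 = (w^25)^89 = 1.
Geometric series: S = (1 - u^25)/(1 - u) = (1 - 1)/(1 - u) = 0

S = 0


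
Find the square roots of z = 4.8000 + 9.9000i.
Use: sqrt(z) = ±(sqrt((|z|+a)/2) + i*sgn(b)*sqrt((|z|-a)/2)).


|z| = sqrt(23.04+98.01) = 11.0023
sqrt((|z|+a)/2) = sqrt((11.0023+4.8)/2) = sqrt(7.9011) = 2.8109
sqrt((|z|-a)/2) = sqrt((11.0023-4.8)/2) = sqrt(3.1011) = 1.7610

±(2.8109 + 1.7610i) i.e. 2.8109 + 1.7610i and -2.8109 - 1.7610i


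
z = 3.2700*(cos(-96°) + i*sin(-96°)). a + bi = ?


a = 3.2700*cos(-96°) = 3.2700*(-0.10453) = -0.3418
b = 3.2700*sin(-96°) = 3.2700*(-0.99452) = -3.2521

-0.3418 - 3.2521i


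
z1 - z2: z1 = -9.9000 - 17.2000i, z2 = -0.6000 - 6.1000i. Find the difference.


Real: -9.9 + 0.6 = -9.3
Imag: -17.2 + 6.1 = -11.1

-9.3000 - 11.1000i


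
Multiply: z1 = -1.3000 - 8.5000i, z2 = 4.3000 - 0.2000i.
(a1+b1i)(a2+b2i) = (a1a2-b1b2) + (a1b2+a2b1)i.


Real = -1.3*4.3 - (-8.5)*(-0.2) = -5.59 - 1.7 = -7.29
Imag = -1.3*(-0.2) + 4.3*(-8.5) = 0.26 - (36.55) = -36.29

-7.2900 - 36.2900i


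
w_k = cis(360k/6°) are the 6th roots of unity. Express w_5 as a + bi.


Angle = 360*5/6 = 300°
a = cos(300°) = 0.5000
b = sin(300°) = -0.8660

0.5000 - 0.8660i


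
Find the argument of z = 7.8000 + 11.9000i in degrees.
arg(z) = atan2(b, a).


Re = 7.8, Im = 11.9
arg = atan2(11.9, 7.8) = 56.7567 degrees

arg(z) = 56.7567 degrees


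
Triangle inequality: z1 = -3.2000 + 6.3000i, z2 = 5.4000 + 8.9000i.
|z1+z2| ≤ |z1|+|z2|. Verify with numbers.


|z1| = sqrt((-3.2)^2 + 6.3^2) = sqrt(49.93) = 7.0661
|z2| = sqrt(5.4^2 + 8.9^2) = sqrt(108.37) = 10.4101
z1+z2 = 2.2000 + 15.2000i
|z1+z2| = sqrt(235.88) = 15.3584
|z1|+|z2| = 7.0661 + 10.4101 = 17.4762

|z1+z2| = 15.3584 ≤ |z1|+|z2| = 17.4762 (verified)


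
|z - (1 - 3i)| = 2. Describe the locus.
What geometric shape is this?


|z - z0| = r is a circle with center z0 and radius r.
Center = (1, -3), radius = 2

Circle with center (1, -3) and radius 2


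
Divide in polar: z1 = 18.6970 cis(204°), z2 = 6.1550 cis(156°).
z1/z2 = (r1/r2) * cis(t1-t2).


r = 18.6970 / 6.1550 = 3.0377
theta = 204° - 156° = 48° = 48° (mod 360)

3.0377 cis(48°)


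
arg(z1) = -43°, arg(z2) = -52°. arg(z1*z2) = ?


arg(z1*z2) = -43° - 52° = -95°
Normalized to (-180°, 180°]: -95°

-95°


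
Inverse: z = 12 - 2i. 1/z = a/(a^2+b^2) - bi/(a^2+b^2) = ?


|z|^2 = 144+4 = 148
1/z = (12 + 2i)/148

1/z = 0.0811 + 0.0135i


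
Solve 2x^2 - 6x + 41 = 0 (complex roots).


disc = (-6)^2 - 4*2*41 = 36 - 328 = -292
sqrt(|disc|) = sqrt(292) = 17.0880
Real part = 6/(2*2) = 1.5000
Imag part = 17.0880/(2*2) = 4.2720

1.5000 ± 4.2720i


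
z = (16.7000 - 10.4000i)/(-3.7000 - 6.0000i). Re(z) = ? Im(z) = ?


Multiply by conjugate: (16.7000 - 10.4000i)(-3.7000 + 6.0000i) / ((-3.7)^2 + (-6)^2)
Numerator real = 16.7*(-3.7) - (10.4)*(-6) = 0.61
Numerator imag = -10.4*(-3.7) - 16.7*(-6) = 138.68
Denominator = 49.69
Re(z) = 0.61/49.69 = 0.0123
Im(z) = 138.68/49.69 = 2.7909

Re(z) = 0.0123, Im(z) = 2.7909


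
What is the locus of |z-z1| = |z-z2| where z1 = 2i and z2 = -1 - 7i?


Equal distances means the locus is the perpendicular bisector of z1 and z2.
Midpoint = ((0+(-1))/2, (2+(-7))/2) = (-0.5000, -2.5000)

Perpendicular bisector through (-0.5000, -2.5000)


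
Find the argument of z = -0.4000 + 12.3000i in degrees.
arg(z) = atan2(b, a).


Re = -0.4, Im = 12.3
arg = atan2(12.3, -0.4) = 91.8626 degrees

arg(z) = 91.8626 degrees


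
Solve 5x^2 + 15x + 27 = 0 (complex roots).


disc = 15^2 - 4*5*27 = 225 - 540 = -315
sqrt(|disc|) = sqrt(315) = 17.7482
Real part = -15/(2*5) = -1.5000
Imag part = 17.7482/(2*5) = 1.7748

-1.5000 ± 1.7748i


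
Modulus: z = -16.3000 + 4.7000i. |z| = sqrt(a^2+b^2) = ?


|z| = sqrt((-16.3)^2 + 4.7^2) = sqrt(265.69 + 22.09) = sqrt(287.78) = 16.9641

|z| = 16.9641


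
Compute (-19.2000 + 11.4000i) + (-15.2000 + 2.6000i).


Real: -19.2 - 15.2 = -34.4
Imag: 11.4 + 2.6 = 14

-34.4000 + 14.0000i


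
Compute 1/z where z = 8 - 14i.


|z|^2 = 64+196 = 260
1/z = (8 + 14i)/260

1/z = 0.0308 + 0.0538i


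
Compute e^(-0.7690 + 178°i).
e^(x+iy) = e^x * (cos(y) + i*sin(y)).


e^-0.7690 = 0.4635
cos(178°) = -0.9994
sin(178°) = 0.0349
Real = 0.4635*(-0.9994) = -0.4632
Imag = 0.4635*0.0349 = 0.0162

-0.4632 + 0.0162i
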